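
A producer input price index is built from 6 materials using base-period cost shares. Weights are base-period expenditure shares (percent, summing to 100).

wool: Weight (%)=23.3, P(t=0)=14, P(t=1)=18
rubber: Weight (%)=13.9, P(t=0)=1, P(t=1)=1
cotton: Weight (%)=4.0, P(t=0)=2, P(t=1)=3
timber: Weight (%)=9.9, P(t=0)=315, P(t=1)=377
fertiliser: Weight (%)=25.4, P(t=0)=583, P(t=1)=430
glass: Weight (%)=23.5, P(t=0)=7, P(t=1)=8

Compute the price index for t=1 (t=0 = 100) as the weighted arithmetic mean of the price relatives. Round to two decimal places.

wool: 23.3 × (18/14) = 23.3 × 1.285714 = 29.9571
rubber: 13.9 × (1/1) = 13.9 × 1.000000 = 13.9000
cotton: 4.0 × (3/2) = 4.0 × 1.500000 = 6.0000
timber: 9.9 × (377/315) = 9.9 × 1.196825 = 11.8486
fertiliser: 25.4 × (430/583) = 25.4 × 0.737564 = 18.7341
glass: 23.5 × (8/7) = 23.5 × 1.142857 = 26.8571
Index = Σ wᵢ·(p₁ᵢ/p₀ᵢ) = 29.9571 + 13.9000 + 6.0000 + 11.8486 + 18.7341 + 26.8571 = 107.2970

107.30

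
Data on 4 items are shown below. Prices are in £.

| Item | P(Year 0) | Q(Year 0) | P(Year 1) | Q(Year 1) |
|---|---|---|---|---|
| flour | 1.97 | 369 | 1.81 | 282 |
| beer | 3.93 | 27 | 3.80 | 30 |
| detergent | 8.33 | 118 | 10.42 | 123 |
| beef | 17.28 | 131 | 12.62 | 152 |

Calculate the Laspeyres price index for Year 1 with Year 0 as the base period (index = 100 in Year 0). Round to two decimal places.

Laspeyres price index uses base-period quantities as weights.
ΣP(Year 1)·Q(Year 0) = 1.81×369 + 3.80×27 + 10.42×118 + 12.62×131 = 667.89 + 102.6 + 1229.56 + 1653.22 = 3653.27
ΣP(Year 0)·Q(Year 0) = 1.97×369 + 3.93×27 + 8.33×118 + 17.28×131 = 726.93 + 106.11 + 982.94 + 2263.68 = 4079.66
Index = 3653.27 / 4079.66 × 100 = 89.5484

89.55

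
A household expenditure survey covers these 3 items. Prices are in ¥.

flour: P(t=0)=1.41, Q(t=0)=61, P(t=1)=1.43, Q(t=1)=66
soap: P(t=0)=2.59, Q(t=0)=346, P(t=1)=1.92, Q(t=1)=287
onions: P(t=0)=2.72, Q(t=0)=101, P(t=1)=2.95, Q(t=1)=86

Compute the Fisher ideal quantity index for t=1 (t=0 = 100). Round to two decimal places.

85.41

Laspeyres component (base-period weights):
ΣP(t=0)Q(t=1) = 1.41×66 + 2.59×287 + 2.72×86 = 93.06 + 743.33 + 233.92 = 1070.31
ΣP(t=0)Q(t=0) = 1.41×61 + 2.59×346 + 2.72×101 = 86.01 + 896.14 + 274.72 = 1256.87
L = 1070.31 / 1256.87 × 100 = 85.1568
Paasche component (current-period weights):
ΣP(t=1)Q(t=1) = 1.43×66 + 1.92×287 + 2.95×86 = 94.38 + 551.04 + 253.7 = 899.12
ΣP(t=1)Q(t=0) = 1.43×61 + 1.92×346 + 2.95×101 = 87.23 + 664.32 + 297.95 = 1049.5
P = 899.12 / 1049.5 × 100 = 85.6713
Fisher = √(L × P) = √(85.1568 × 85.6713) = 85.4136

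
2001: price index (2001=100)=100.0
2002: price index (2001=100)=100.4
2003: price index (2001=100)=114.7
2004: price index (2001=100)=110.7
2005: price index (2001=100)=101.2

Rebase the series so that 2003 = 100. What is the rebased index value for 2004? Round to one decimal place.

Rebased(2004) = 110.7 / 114.7 × 100 = 96.5126

96.5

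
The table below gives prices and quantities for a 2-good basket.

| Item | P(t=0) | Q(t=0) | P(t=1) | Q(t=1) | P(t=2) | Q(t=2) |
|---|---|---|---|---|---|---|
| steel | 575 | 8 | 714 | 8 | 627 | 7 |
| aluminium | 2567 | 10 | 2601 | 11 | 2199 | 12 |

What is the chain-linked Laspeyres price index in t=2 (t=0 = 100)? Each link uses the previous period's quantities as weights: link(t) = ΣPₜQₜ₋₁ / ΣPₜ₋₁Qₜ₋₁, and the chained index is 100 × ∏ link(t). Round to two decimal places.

Link t=0→t=1:
ΣP(t=1)Q(t=0) = 714×8 + 2601×10 = 5712 + 26010 = 31722
ΣP(t=0)Q(t=0) = 575×8 + 2567×10 = 4600 + 25670 = 30270
link = 31722/30270 = 1.047968
Link t=1→t=2:
ΣP(t=2)Q(t=1) = 627×8 + 2199×11 = 5016 + 24189 = 29205
ΣP(t=1)Q(t=1) = 714×8 + 2601×11 = 5712 + 28611 = 34323
link = 29205/34323 = 0.850887
Chained index = 100 × 1.047968 × 0.850887 = 89.1703

89.17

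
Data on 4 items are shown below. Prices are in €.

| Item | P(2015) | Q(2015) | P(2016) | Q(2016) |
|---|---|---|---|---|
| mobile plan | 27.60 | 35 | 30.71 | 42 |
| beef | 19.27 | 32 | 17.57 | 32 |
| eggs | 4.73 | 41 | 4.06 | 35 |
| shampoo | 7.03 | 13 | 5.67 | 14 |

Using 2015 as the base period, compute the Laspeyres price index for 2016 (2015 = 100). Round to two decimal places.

Laspeyres price index uses base-period quantities as weights.
ΣP(2016)·Q(2015) = 30.71×35 + 17.57×32 + 4.06×41 + 5.67×13 = 1074.85 + 562.24 + 166.46 + 73.71 = 1877.26
ΣP(2015)·Q(2015) = 27.60×35 + 19.27×32 + 4.73×41 + 7.03×13 = 966 + 616.64 + 193.93 + 91.39 = 1867.96
Index = 1877.26 / 1867.96 × 100 = 100.4979

100.50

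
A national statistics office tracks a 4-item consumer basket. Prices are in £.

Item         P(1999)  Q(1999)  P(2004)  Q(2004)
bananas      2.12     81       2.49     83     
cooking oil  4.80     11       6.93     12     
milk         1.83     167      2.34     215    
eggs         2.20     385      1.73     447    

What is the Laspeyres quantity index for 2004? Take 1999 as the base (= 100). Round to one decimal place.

116.9

Laspeyres quantity index uses base-period prices as weights.
ΣP(1999)·Q(2004) = 2.12×83 + 4.80×12 + 1.83×215 + 2.20×447 = 175.96 + 57.6 + 393.45 + 983.4 = 1610.41
ΣP(1999)·Q(1999) = 2.12×81 + 4.80×11 + 1.83×167 + 2.20×385 = 171.72 + 52.8 + 305.61 + 847 = 1377.13
Index = 1610.41 / 1377.13 × 100 = 116.9396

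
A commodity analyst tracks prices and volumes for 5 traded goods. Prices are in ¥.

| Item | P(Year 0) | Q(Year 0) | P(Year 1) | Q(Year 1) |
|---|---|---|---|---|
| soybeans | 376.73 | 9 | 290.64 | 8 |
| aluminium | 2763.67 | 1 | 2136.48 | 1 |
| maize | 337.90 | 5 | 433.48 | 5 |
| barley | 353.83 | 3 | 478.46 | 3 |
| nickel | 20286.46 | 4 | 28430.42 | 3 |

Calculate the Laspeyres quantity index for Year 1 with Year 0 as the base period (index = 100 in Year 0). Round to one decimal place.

Laspeyres quantity index uses base-period prices as weights.
ΣP(Year 0)·Q(Year 1) = 376.73×8 + 2763.67×1 + 337.90×5 + 353.83×3 + 20286.46×3 = 3013.84 + 2763.67 + 1689.5 + 1061.49 + 60859.38 = 69387.88
ΣP(Year 0)·Q(Year 0) = 376.73×9 + 2763.67×1 + 337.90×5 + 353.83×3 + 20286.46×4 = 3390.57 + 2763.67 + 1689.5 + 1061.49 + 81145.84 = 90051.07
Index = 69387.88 / 90051.07 × 100 = 77.0539

77.1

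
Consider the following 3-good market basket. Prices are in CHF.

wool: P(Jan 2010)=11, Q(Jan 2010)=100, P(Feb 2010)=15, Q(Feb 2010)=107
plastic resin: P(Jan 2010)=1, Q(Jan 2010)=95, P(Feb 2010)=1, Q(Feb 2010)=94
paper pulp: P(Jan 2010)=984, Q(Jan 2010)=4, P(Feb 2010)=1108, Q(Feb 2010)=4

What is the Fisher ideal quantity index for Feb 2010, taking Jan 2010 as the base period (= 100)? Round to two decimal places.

101.60

Laspeyres component (base-period weights):
ΣP(Jan 2010)Q(Feb 2010) = 11×107 + 1×94 + 984×4 = 1177 + 94 + 3936 = 5207
ΣP(Jan 2010)Q(Jan 2010) = 11×100 + 1×95 + 984×4 = 1100 + 95 + 3936 = 5131
L = 5207 / 5131 × 100 = 101.4812
Paasche component (current-period weights):
ΣP(Feb 2010)Q(Feb 2010) = 15×107 + 1×94 + 1108×4 = 1605 + 94 + 4432 = 6131
ΣP(Feb 2010)Q(Jan 2010) = 15×100 + 1×95 + 1108×4 = 1500 + 95 + 4432 = 6027
P = 6131 / 6027 × 100 = 101.7256
Fisher = √(L × P) = √(101.4812 × 101.7256) = 101.6033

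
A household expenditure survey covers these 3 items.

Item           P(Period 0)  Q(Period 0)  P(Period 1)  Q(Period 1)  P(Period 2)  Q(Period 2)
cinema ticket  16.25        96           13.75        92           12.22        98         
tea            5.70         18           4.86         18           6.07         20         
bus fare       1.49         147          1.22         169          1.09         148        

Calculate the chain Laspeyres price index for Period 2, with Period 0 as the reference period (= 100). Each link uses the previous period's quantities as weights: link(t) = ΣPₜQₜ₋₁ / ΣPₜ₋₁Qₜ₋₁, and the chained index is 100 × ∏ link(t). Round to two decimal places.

76.71

Link Period 0→Period 1:
ΣP(Period 1)Q(Period 0) = 13.75×96 + 4.86×18 + 1.22×147 = 1320 + 87.48 + 179.34 = 1586.82
ΣP(Period 0)Q(Period 0) = 16.25×96 + 5.70×18 + 1.49×147 = 1560 + 102.6 + 219.03 = 1881.63
link = 1586.82/1881.63 = 0.843322
Link Period 1→Period 2:
ΣP(Period 2)Q(Period 1) = 12.22×92 + 6.07×18 + 1.09×169 = 1124.24 + 109.26 + 184.21 = 1417.71
ΣP(Period 1)Q(Period 1) = 13.75×92 + 4.86×18 + 1.22×169 = 1265 + 87.48 + 206.18 = 1558.66
link = 1417.71/1558.66 = 0.909570
Chained index = 100 × 0.843322 × 0.909570 = 76.7060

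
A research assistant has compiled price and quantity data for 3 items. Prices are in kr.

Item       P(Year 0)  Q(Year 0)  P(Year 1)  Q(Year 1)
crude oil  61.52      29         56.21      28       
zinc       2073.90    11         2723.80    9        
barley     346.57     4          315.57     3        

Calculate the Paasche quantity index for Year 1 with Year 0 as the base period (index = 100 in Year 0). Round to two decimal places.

82.29

Paasche quantity index uses current-period prices as weights.
ΣP(Year 1)·Q(Year 1) = 56.21×28 + 2723.80×9 + 315.57×3 = 1573.88 + 24514.2 + 946.71 = 27034.79
ΣP(Year 1)·Q(Year 0) = 56.21×29 + 2723.80×11 + 315.57×4 = 1630.09 + 29961.8 + 1262.28 = 32854.17
Index = 27034.79 / 32854.17 × 100 = 82.2872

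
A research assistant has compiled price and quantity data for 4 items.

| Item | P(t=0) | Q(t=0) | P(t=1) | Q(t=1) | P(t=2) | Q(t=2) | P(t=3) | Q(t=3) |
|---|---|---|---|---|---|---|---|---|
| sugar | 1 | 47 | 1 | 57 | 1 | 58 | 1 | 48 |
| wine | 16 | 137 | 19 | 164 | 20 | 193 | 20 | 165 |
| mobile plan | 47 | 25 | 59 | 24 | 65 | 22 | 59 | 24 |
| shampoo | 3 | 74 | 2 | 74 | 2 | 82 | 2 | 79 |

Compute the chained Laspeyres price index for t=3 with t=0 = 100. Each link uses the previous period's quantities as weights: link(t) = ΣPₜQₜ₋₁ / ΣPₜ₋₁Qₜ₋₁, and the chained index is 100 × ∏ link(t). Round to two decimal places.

122.16

Link t=0→t=1:
ΣP(t=1)Q(t=0) = 1×47 + 19×137 + 59×25 + 2×74 = 47 + 2603 + 1475 + 148 = 4273
ΣP(t=0)Q(t=0) = 1×47 + 16×137 + 47×25 + 3×74 = 47 + 2192 + 1175 + 222 = 3636
link = 4273/3636 = 1.175193
Link t=1→t=2:
ΣP(t=2)Q(t=1) = 1×57 + 20×164 + 65×24 + 2×74 = 57 + 3280 + 1560 + 148 = 5045
ΣP(t=1)Q(t=1) = 1×57 + 19×164 + 59×24 + 2×74 = 57 + 3116 + 1416 + 148 = 4737
link = 5045/4737 = 1.065020
Link t=2→t=3:
ΣP(t=3)Q(t=2) = 1×58 + 20×193 + 59×22 + 2×82 = 58 + 3860 + 1298 + 164 = 5380
ΣP(t=2)Q(t=2) = 1×58 + 20×193 + 65×22 + 2×82 = 58 + 3860 + 1430 + 164 = 5512
link = 5380/5512 = 0.976052
Chained index = 100 × 1.175193 × 1.065020 × 0.976052 = 122.1631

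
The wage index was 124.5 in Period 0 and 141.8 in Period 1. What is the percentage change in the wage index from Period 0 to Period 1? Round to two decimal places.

Change = (141.8 − 124.5) / 124.5 × 100
       = 17.3 / 124.5 × 100 = 13.8956%

13.90%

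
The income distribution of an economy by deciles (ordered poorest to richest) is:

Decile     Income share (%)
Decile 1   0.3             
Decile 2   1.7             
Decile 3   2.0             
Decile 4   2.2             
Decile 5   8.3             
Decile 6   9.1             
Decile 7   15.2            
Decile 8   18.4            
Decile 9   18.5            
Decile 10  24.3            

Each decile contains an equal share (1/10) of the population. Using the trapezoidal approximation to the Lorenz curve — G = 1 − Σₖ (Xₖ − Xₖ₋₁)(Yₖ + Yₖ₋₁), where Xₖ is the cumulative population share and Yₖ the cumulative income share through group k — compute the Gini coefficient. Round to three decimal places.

Cumulative income shares Yₖ: 0.0030, 0.0200, 0.0400, 0.0620, 0.1450, 0.2360, 0.3880, 0.5720, 0.7570, 1.0000
Σ (Xₖ−Xₖ₋₁)(Yₖ+Yₖ₋₁) = (1/10)(0.0030+0.0000) + (1/10)(0.0200+0.0030) + (1/10)(0.0400+0.0200) + (1/10)(0.0620+0.0400) + (1/10)(0.1450+0.0620) + (1/10)(0.2360+0.1450) + (1/10)(0.3880+0.2360) + (1/10)(0.5720+0.3880) + (1/10)(0.7570+0.5720) + (1/10)(1.0000+0.7570)
  = 0.0003 + 0.0023 + 0.0060 + 0.0102 + 0.0207 + 0.0381 + 0.0624 + 0.0960 + 0.1329 + 0.1757 = 0.5446
G = 1 − 0.5446 = 0.4554

0.455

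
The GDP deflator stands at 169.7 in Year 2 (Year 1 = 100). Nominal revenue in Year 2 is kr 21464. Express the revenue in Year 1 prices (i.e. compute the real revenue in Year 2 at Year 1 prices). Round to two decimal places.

Real = Nominal ÷ (Index/100) = 21464 ÷ (169.7/100)
     = 21464 ÷ 1.697 = 12648.2027

12648.20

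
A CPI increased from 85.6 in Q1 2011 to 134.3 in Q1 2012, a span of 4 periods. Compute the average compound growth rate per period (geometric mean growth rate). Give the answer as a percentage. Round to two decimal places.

11.92%

Growth factor = (134.3/85.6)^(1/4) = (1.568925)^(1/4) = 1.119182
Growth rate = 1.119182 − 1 = 0.119182 = 11.9182%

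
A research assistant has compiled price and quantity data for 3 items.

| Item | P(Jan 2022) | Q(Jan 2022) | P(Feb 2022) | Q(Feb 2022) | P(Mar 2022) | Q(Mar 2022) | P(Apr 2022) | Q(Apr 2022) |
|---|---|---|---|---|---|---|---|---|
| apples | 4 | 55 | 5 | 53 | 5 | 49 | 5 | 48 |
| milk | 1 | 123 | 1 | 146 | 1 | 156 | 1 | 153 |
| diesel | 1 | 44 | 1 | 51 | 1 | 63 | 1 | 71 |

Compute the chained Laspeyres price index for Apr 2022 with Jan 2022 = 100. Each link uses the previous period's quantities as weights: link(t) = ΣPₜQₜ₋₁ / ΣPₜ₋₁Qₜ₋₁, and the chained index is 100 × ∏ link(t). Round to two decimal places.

Link Jan 2022→Feb 2022:
ΣP(Feb 2022)Q(Jan 2022) = 5×55 + 1×123 + 1×44 = 275 + 123 + 44 = 442
ΣP(Jan 2022)Q(Jan 2022) = 4×55 + 1×123 + 1×44 = 220 + 123 + 44 = 387
link = 442/387 = 1.142119
Link Feb 2022→Mar 2022:
ΣP(Mar 2022)Q(Feb 2022) = 5×53 + 1×146 + 1×51 = 265 + 146 + 51 = 462
ΣP(Feb 2022)Q(Feb 2022) = 5×53 + 1×146 + 1×51 = 265 + 146 + 51 = 462
link = 462/462 = 1.000000
Link Mar 2022→Apr 2022:
ΣP(Apr 2022)Q(Mar 2022) = 5×49 + 1×156 + 1×63 = 245 + 156 + 63 = 464
ΣP(Mar 2022)Q(Mar 2022) = 5×49 + 1×156 + 1×63 = 245 + 156 + 63 = 464
link = 464/464 = 1.000000
Chained index = 100 × 1.142119 × 1.000000 × 1.000000 = 114.2119

114.21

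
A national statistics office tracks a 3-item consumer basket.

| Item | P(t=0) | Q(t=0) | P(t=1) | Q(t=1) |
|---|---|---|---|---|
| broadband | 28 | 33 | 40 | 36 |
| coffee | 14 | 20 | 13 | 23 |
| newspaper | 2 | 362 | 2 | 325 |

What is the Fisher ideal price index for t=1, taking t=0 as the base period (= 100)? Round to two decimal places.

120.08

Laspeyres component (base-period weights):
ΣP(t=1)Q(t=0) = 40×33 + 13×20 + 2×362 = 1320 + 260 + 724 = 2304
ΣP(t=0)Q(t=0) = 28×33 + 14×20 + 2×362 = 924 + 280 + 724 = 1928
L = 2304 / 1928 × 100 = 119.5021
Paasche component (current-period weights):
ΣP(t=1)Q(t=1) = 40×36 + 13×23 + 2×325 = 1440 + 299 + 650 = 2389
ΣP(t=0)Q(t=1) = 28×36 + 14×23 + 2×325 = 1008 + 322 + 650 = 1980
P = 2389 / 1980 × 100 = 120.6566
Fisher = √(L × P) = √(119.5021 × 120.6566) = 120.0779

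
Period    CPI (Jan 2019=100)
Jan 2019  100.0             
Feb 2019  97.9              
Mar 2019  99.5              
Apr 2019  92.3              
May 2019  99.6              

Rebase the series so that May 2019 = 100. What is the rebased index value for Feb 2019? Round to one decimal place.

Rebased(Feb 2019) = 97.9 / 99.6 × 100 = 98.2932

98.3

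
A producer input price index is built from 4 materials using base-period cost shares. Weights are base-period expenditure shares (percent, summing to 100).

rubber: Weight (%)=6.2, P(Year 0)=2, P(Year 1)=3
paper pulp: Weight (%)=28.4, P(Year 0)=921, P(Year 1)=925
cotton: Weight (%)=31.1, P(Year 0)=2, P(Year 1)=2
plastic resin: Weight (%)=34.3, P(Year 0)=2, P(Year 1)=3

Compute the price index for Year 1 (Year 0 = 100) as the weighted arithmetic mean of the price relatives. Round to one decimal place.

rubber: 6.2 × (3/2) = 6.2 × 1.500000 = 9.3000
paper pulp: 28.4 × (925/921) = 28.4 × 1.004343 = 28.5233
cotton: 31.1 × (2/2) = 31.1 × 1.000000 = 31.1000
plastic resin: 34.3 × (3/2) = 34.3 × 1.500000 = 51.4500
Index = Σ wᵢ·(p₁ᵢ/p₀ᵢ) = 9.3000 + 28.5233 + 31.1000 + 51.4500 = 120.3733

120.4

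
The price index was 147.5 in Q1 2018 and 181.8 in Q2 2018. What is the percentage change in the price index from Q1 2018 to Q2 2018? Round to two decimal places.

23.25%

Change = (181.8 − 147.5) / 147.5 × 100
       = 34.3 / 147.5 × 100 = 23.2542%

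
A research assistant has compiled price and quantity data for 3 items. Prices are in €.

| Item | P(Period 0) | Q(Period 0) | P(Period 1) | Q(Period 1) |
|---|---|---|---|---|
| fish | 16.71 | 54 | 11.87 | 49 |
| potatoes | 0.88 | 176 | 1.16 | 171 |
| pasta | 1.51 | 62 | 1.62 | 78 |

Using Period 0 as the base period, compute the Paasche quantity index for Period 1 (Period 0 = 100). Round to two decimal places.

Paasche quantity index uses current-period prices as weights.
ΣP(Period 1)·Q(Period 1) = 11.87×49 + 1.16×171 + 1.62×78 = 581.63 + 198.36 + 126.36 = 906.35
ΣP(Period 1)·Q(Period 0) = 11.87×54 + 1.16×176 + 1.62×62 = 640.98 + 204.16 + 100.44 = 945.58
Index = 906.35 / 945.58 × 100 = 95.8512

95.85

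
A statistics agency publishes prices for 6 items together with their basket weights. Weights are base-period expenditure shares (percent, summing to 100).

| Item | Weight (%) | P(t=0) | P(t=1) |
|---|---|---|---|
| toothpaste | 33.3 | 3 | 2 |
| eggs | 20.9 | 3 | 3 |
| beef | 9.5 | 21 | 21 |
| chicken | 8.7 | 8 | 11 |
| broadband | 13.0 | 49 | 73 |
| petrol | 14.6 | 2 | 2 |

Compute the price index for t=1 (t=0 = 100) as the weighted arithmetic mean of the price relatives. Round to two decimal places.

toothpaste: 33.3 × (2/3) = 33.3 × 0.666667 = 22.2000
eggs: 20.9 × (3/3) = 20.9 × 1.000000 = 20.9000
beef: 9.5 × (21/21) = 9.5 × 1.000000 = 9.5000
chicken: 8.7 × (11/8) = 8.7 × 1.375000 = 11.9625
broadband: 13.0 × (73/49) = 13.0 × 1.489796 = 19.3673
petrol: 14.6 × (2/2) = 14.6 × 1.000000 = 14.6000
Index = Σ wᵢ·(p₁ᵢ/p₀ᵢ) = 22.2000 + 20.9000 + 9.5000 + 11.9625 + 19.3673 + 14.6000 = 98.5298

98.53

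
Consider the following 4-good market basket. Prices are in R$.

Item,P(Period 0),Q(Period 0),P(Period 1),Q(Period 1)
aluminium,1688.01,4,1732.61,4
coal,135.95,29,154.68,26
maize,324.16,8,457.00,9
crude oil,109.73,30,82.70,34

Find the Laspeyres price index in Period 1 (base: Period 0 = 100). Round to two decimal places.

Laspeyres price index uses base-period quantities as weights.
ΣP(Period 1)·Q(Period 0) = 1732.61×4 + 154.68×29 + 457.00×8 + 82.70×30 = 6930.44 + 4485.72 + 3656 + 2481 = 17553.16
ΣP(Period 0)·Q(Period 0) = 1688.01×4 + 135.95×29 + 324.16×8 + 109.73×30 = 6752.04 + 3942.55 + 2593.28 + 3291.9 = 16579.77
Index = 17553.16 / 16579.77 × 100 = 105.8709

105.87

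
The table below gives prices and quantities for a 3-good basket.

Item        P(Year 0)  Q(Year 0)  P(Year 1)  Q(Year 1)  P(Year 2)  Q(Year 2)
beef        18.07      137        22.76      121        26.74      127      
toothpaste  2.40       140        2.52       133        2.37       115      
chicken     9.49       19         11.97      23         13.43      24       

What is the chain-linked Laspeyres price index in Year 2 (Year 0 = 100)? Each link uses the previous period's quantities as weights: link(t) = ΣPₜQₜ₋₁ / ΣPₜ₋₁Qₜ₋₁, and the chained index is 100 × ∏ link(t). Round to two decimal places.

141.81

Link Year 0→Year 1:
ΣP(Year 1)Q(Year 0) = 22.76×137 + 2.52×140 + 11.97×19 = 3118.12 + 352.8 + 227.43 = 3698.35
ΣP(Year 0)Q(Year 0) = 18.07×137 + 2.40×140 + 9.49×19 = 2475.59 + 336 + 180.31 = 2991.9
link = 3698.35/2991.9 = 1.236121
Link Year 1→Year 2:
ΣP(Year 2)Q(Year 1) = 26.74×121 + 2.37×133 + 13.43×23 = 3235.54 + 315.21 + 308.89 = 3859.64
ΣP(Year 1)Q(Year 1) = 22.76×121 + 2.52×133 + 11.97×23 = 2753.96 + 335.16 + 275.31 = 3364.43
link = 3859.64/3364.43 = 1.147190
Chained index = 100 × 1.236121 × 1.147190 = 141.8065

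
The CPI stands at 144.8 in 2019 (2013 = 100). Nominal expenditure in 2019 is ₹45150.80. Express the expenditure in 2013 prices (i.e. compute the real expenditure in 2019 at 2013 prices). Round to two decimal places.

31181.49

Real = Nominal ÷ (Index/100) = 45150.80 ÷ (144.8/100)
     = 45150.80 ÷ 1.448 = 31181.4917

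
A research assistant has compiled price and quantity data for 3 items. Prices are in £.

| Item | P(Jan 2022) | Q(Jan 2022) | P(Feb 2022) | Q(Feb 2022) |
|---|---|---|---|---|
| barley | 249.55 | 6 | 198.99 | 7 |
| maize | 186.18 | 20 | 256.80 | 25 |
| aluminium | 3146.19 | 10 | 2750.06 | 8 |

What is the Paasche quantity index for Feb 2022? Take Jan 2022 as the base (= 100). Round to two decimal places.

Paasche quantity index uses current-period prices as weights.
ΣP(Feb 2022)·Q(Feb 2022) = 198.99×7 + 256.80×25 + 2750.06×8 = 1392.93 + 6420 + 22000.48 = 29813.41
ΣP(Feb 2022)·Q(Jan 2022) = 198.99×6 + 256.80×20 + 2750.06×10 = 1193.94 + 5136 + 27500.6 = 33830.54
Index = 29813.41 / 33830.54 × 100 = 88.1257

88.13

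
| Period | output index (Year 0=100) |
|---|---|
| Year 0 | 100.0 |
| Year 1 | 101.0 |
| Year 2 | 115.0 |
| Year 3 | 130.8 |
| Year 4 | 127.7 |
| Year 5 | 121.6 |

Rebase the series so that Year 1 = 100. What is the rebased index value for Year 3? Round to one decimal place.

129.5

Rebased(Year 3) = 130.8 / 101.0 × 100 = 129.5050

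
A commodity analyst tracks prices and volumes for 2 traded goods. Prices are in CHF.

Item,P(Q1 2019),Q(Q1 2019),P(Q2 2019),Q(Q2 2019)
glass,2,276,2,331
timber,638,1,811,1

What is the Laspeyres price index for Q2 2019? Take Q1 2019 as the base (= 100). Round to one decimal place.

Laspeyres price index uses base-period quantities as weights.
ΣP(Q2 2019)·Q(Q1 2019) = 2×276 + 811×1 = 552 + 811 = 1363
ΣP(Q1 2019)·Q(Q1 2019) = 2×276 + 638×1 = 552 + 638 = 1190
Index = 1363 / 1190 × 100 = 114.5378

114.5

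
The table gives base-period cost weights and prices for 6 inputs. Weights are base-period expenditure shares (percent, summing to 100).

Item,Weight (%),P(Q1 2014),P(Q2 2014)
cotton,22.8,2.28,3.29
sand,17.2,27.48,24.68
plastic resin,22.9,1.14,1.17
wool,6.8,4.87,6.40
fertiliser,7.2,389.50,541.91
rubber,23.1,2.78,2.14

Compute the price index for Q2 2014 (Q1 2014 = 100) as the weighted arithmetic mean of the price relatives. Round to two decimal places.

cotton: 22.8 × (3.29/2.28) = 22.8 × 1.442982 = 32.9000
sand: 17.2 × (24.68/27.48) = 17.2 × 0.898108 = 15.4475
plastic resin: 22.9 × (1.17/1.14) = 22.9 × 1.026316 = 23.5026
wool: 6.8 × (6.40/4.87) = 6.8 × 1.314168 = 8.9363
fertiliser: 7.2 × (541.91/389.50) = 7.2 × 1.391297 = 10.0173
rubber: 23.1 × (2.14/2.78) = 23.1 × 0.769784 = 17.7820
Index = Σ wᵢ·(p₁ᵢ/p₀ᵢ) = 32.9000 + 15.4475 + 23.5026 + 8.9363 + 10.0173 + 17.7820 = 108.5858

108.59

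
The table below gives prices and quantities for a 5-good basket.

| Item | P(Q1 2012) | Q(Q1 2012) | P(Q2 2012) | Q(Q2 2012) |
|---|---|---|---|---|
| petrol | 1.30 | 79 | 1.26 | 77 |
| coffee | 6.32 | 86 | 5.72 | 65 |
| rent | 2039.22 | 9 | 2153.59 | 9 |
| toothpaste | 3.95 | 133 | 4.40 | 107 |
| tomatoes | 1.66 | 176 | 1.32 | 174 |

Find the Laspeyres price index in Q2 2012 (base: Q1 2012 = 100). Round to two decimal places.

Laspeyres price index uses base-period quantities as weights.
ΣP(Q2 2012)·Q(Q1 2012) = 1.26×79 + 5.72×86 + 2153.59×9 + 4.40×133 + 1.32×176 = 99.54 + 491.92 + 19382.31 + 585.2 + 232.32 = 20791.29
ΣP(Q1 2012)·Q(Q1 2012) = 1.30×79 + 6.32×86 + 2039.22×9 + 3.95×133 + 1.66×176 = 102.7 + 543.52 + 18352.98 + 525.35 + 292.16 = 19816.71
Index = 20791.29 / 19816.71 × 100 = 104.9180

104.92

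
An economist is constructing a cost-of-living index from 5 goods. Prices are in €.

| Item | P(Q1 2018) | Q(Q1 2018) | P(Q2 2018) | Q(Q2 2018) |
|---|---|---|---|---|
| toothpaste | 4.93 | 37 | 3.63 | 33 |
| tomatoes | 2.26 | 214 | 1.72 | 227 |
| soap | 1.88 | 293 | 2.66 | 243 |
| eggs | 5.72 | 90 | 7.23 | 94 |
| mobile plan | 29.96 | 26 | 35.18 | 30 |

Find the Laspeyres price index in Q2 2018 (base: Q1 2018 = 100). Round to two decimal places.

113.40

Laspeyres price index uses base-period quantities as weights.
ΣP(Q2 2018)·Q(Q1 2018) = 3.63×37 + 1.72×214 + 2.66×293 + 7.23×90 + 35.18×26 = 134.31 + 368.08 + 779.38 + 650.7 + 914.68 = 2847.15
ΣP(Q1 2018)·Q(Q1 2018) = 4.93×37 + 2.26×214 + 1.88×293 + 5.72×90 + 29.96×26 = 182.41 + 483.64 + 550.84 + 514.8 + 778.96 = 2510.65
Index = 2847.15 / 2510.65 × 100 = 113.4029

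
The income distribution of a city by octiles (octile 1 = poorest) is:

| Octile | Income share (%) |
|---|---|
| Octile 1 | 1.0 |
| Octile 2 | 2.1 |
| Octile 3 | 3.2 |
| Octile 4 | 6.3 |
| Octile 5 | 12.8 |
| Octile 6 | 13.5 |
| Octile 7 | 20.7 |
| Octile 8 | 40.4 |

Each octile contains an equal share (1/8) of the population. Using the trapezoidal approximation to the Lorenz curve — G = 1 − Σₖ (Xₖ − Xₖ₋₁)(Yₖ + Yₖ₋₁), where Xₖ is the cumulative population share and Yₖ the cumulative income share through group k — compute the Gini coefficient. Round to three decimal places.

Cumulative income shares Yₖ: 0.0100, 0.0310, 0.0630, 0.1260, 0.2540, 0.3890, 0.5960, 1.0000
Σ (Xₖ−Xₖ₋₁)(Yₖ+Yₖ₋₁) = (1/8)(0.0100+0.0000) + (1/8)(0.0310+0.0100) + (1/8)(0.0630+0.0310) + (1/8)(0.1260+0.0630) + (1/8)(0.2540+0.1260) + (1/8)(0.3890+0.2540) + (1/8)(0.5960+0.3890) + (1/8)(1.0000+0.5960)
  = 0.0013 + 0.0051 + 0.0118 + 0.0236 + 0.0475 + 0.0804 + 0.1231 + 0.1995 = 0.4923
G = 1 − 0.4923 = 0.5077

0.508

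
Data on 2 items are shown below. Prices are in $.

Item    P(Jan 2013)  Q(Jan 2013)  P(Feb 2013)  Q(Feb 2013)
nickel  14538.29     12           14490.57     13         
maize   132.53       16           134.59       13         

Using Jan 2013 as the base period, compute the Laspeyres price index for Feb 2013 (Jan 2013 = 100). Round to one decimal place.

Laspeyres price index uses base-period quantities as weights.
ΣP(Feb 2013)·Q(Jan 2013) = 14490.57×12 + 134.59×16 = 173886.84 + 2153.44 = 176040.28
ΣP(Jan 2013)·Q(Jan 2013) = 14538.29×12 + 132.53×16 = 174459.48 + 2120.48 = 176579.96
Index = 176040.28 / 176579.96 × 100 = 99.6944

99.7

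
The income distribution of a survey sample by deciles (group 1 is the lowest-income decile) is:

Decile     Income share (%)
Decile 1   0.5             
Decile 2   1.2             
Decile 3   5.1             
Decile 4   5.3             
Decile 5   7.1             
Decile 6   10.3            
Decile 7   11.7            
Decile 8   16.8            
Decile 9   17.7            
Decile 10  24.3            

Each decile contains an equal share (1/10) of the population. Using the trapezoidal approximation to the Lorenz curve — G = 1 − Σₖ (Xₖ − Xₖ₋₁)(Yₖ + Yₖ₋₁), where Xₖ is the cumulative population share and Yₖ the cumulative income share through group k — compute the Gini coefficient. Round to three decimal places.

0.411

Cumulative income shares Yₖ: 0.0050, 0.0170, 0.0680, 0.1210, 0.1920, 0.2950, 0.4120, 0.5800, 0.7570, 1.0000
Σ (Xₖ−Xₖ₋₁)(Yₖ+Yₖ₋₁) = (1/10)(0.0050+0.0000) + (1/10)(0.0170+0.0050) + (1/10)(0.0680+0.0170) + (1/10)(0.1210+0.0680) + (1/10)(0.1920+0.1210) + (1/10)(0.2950+0.1920) + (1/10)(0.4120+0.2950) + (1/10)(0.5800+0.4120) + (1/10)(0.7570+0.5800) + (1/10)(1.0000+0.7570)
  = 0.0005 + 0.0022 + 0.0085 + 0.0189 + 0.0313 + 0.0487 + 0.0707 + 0.0992 + 0.1337 + 0.1757 = 0.5894
G = 1 − 0.5894 = 0.4106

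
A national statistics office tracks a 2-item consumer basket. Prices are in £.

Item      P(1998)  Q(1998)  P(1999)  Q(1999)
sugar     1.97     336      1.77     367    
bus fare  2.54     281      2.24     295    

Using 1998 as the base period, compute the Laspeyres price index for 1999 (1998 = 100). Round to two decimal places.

Laspeyres price index uses base-period quantities as weights.
ΣP(1999)·Q(1998) = 1.77×336 + 2.24×281 = 594.72 + 629.44 = 1224.16
ΣP(1998)·Q(1998) = 1.97×336 + 2.54×281 = 661.92 + 713.74 = 1375.66
Index = 1224.16 / 1375.66 × 100 = 88.9871

88.99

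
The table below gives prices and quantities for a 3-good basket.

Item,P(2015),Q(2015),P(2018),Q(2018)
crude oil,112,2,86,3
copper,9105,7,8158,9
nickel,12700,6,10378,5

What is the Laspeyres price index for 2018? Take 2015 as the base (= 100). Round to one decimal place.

85.3

Laspeyres price index uses base-period quantities as weights.
ΣP(2018)·Q(2015) = 86×2 + 8158×7 + 10378×6 = 172 + 57106 + 62268 = 119546
ΣP(2015)·Q(2015) = 112×2 + 9105×7 + 12700×6 = 224 + 63735 + 76200 = 140159
Index = 119546 / 140159 × 100 = 85.2931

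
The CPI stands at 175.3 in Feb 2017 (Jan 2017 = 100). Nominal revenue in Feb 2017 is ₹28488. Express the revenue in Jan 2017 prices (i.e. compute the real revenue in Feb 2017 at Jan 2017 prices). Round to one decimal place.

16251.0

Real = Nominal ÷ (Index/100) = 28488 ÷ (175.3/100)
     = 28488 ÷ 1.753 = 16250.9983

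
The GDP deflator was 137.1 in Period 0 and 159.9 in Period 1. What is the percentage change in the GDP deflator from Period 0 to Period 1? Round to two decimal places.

16.63%

Change = (159.9 − 137.1) / 137.1 × 100
       = 22.8 / 137.1 × 100 = 16.6302%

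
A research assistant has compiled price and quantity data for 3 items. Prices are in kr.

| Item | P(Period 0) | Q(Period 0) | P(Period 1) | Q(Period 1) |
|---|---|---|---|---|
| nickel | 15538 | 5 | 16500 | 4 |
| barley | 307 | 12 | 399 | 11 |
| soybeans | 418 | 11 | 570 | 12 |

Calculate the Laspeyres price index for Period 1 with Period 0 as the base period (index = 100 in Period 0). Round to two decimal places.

Laspeyres price index uses base-period quantities as weights.
ΣP(Period 1)·Q(Period 0) = 16500×5 + 399×12 + 570×11 = 82500 + 4788 + 6270 = 93558
ΣP(Period 0)·Q(Period 0) = 15538×5 + 307×12 + 418×11 = 77690 + 3684 + 4598 = 85972
Index = 93558 / 85972 × 100 = 108.8238

108.82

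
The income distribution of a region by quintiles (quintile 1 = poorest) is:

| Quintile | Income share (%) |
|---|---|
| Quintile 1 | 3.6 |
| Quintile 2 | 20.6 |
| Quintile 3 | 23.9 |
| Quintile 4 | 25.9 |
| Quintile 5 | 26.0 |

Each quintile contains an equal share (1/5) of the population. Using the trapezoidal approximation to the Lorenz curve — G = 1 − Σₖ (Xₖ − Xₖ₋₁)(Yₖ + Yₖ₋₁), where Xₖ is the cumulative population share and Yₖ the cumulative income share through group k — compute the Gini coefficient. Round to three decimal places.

0.200

Cumulative income shares Yₖ: 0.0360, 0.2420, 0.4810, 0.7400, 1.0000
Σ (Xₖ−Xₖ₋₁)(Yₖ+Yₖ₋₁) = (1/5)(0.0360+0.0000) + (1/5)(0.2420+0.0360) + (1/5)(0.4810+0.2420) + (1/5)(0.7400+0.4810) + (1/5)(1.0000+0.7400)
  = 0.0072 + 0.0556 + 0.1446 + 0.2442 + 0.3480 = 0.7996
G = 1 − 0.7996 = 0.2004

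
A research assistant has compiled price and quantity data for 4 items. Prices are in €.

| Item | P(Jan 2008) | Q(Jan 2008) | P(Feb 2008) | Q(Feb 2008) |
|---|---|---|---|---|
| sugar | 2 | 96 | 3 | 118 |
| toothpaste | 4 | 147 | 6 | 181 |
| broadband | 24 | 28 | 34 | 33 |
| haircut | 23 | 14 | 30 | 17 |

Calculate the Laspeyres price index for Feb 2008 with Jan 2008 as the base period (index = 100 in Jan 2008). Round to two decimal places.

Laspeyres price index uses base-period quantities as weights.
ΣP(Feb 2008)·Q(Jan 2008) = 3×96 + 6×147 + 34×28 + 30×14 = 288 + 882 + 952 + 420 = 2542
ΣP(Jan 2008)·Q(Jan 2008) = 2×96 + 4×147 + 24×28 + 23×14 = 192 + 588 + 672 + 322 = 1774
Index = 2542 / 1774 × 100 = 143.2920

143.29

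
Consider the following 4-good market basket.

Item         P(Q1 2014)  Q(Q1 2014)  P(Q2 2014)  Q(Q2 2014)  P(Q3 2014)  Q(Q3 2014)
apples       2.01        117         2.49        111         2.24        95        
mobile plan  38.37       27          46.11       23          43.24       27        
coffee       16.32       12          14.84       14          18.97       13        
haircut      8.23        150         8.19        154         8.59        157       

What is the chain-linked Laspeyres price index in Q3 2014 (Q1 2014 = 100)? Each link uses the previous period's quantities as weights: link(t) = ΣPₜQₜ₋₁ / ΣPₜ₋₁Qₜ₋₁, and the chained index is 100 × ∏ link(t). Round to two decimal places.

Link Q1 2014→Q2 2014:
ΣP(Q2 2014)Q(Q1 2014) = 2.49×117 + 46.11×27 + 14.84×12 + 8.19×150 = 291.33 + 1244.97 + 178.08 + 1228.5 = 2942.88
ΣP(Q1 2014)Q(Q1 2014) = 2.01×117 + 38.37×27 + 16.32×12 + 8.23×150 = 235.17 + 1035.99 + 195.84 + 1234.5 = 2701.5
link = 2942.88/2701.5 = 1.089350
Link Q2 2014→Q3 2014:
ΣP(Q3 2014)Q(Q2 2014) = 2.24×111 + 43.24×23 + 18.97×14 + 8.59×154 = 248.64 + 994.52 + 265.58 + 1322.86 = 2831.6
ΣP(Q2 2014)Q(Q2 2014) = 2.49×111 + 46.11×23 + 14.84×14 + 8.19×154 = 276.39 + 1060.53 + 207.76 + 1261.26 = 2805.94
link = 2831.6/2805.94 = 1.009145
Chained index = 100 × 1.089350 × 1.009145 = 109.9312

109.93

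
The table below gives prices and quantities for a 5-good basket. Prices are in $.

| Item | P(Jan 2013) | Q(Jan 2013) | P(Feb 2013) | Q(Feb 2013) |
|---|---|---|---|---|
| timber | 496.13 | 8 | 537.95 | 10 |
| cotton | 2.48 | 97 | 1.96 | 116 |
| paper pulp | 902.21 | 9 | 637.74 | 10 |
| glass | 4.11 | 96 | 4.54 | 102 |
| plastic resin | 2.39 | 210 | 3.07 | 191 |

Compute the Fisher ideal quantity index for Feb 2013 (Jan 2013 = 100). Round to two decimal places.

114.86

Laspeyres component (base-period weights):
ΣP(Jan 2013)Q(Feb 2013) = 496.13×10 + 2.48×116 + 902.21×10 + 4.11×102 + 2.39×191 = 4961.3 + 287.68 + 9022.1 + 419.22 + 456.49 = 15146.79
ΣP(Jan 2013)Q(Jan 2013) = 496.13×8 + 2.48×97 + 902.21×9 + 4.11×96 + 2.39×210 = 3969.04 + 240.56 + 8119.89 + 394.56 + 501.9 = 13225.95
L = 15146.79 / 13225.95 × 100 = 114.5233
Paasche component (current-period weights):
ΣP(Feb 2013)Q(Feb 2013) = 537.95×10 + 1.96×116 + 637.74×10 + 4.54×102 + 3.07×191 = 5379.5 + 227.36 + 6377.4 + 463.08 + 586.37 = 13033.71
ΣP(Feb 2013)Q(Jan 2013) = 537.95×8 + 1.96×97 + 637.74×9 + 4.54×96 + 3.07×210 = 4303.6 + 190.12 + 5739.66 + 435.84 + 644.7 = 11313.92
P = 13033.71 / 11313.92 × 100 = 115.2007
Fisher = √(L × P) = √(114.5233 × 115.2007) = 114.8615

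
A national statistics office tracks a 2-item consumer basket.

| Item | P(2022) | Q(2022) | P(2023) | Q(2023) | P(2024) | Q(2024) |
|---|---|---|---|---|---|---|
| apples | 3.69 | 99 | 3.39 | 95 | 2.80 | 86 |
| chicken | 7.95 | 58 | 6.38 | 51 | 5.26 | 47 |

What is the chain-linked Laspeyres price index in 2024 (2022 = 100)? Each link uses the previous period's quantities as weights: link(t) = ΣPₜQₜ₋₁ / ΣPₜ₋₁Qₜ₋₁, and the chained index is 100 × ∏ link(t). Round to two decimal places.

Link 2022→2023:
ΣP(2023)Q(2022) = 3.39×99 + 6.38×58 = 335.61 + 370.04 = 705.65
ΣP(2022)Q(2022) = 3.69×99 + 7.95×58 = 365.31 + 461.1 = 826.41
link = 705.65/826.41 = 0.853874
Link 2023→2024:
ΣP(2024)Q(2023) = 2.80×95 + 5.26×51 = 266 + 268.26 = 534.26
ΣP(2023)Q(2023) = 3.39×95 + 6.38×51 = 322.05 + 325.38 = 647.43
link = 534.26/647.43 = 0.825201
Chained index = 100 × 0.853874 × 0.825201 = 70.4618

70.46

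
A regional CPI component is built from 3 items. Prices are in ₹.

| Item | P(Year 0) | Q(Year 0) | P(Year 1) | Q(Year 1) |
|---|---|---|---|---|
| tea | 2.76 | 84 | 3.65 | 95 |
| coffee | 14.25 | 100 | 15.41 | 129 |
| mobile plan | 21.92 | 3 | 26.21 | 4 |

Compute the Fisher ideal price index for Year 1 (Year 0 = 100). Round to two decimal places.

111.65

Laspeyres component (base-period weights):
ΣP(Year 1)Q(Year 0) = 3.65×84 + 15.41×100 + 26.21×3 = 306.6 + 1541 + 78.63 = 1926.23
ΣP(Year 0)Q(Year 0) = 2.76×84 + 14.25×100 + 21.92×3 = 231.84 + 1425 + 65.76 = 1722.6
L = 1926.23 / 1722.6 × 100 = 111.8211
Paasche component (current-period weights):
ΣP(Year 1)Q(Year 1) = 3.65×95 + 15.41×129 + 26.21×4 = 346.75 + 1987.89 + 104.84 = 2439.48
ΣP(Year 0)Q(Year 1) = 2.76×95 + 14.25×129 + 21.92×4 = 262.2 + 1838.25 + 87.68 = 2188.13
P = 2439.48 / 2188.13 × 100 = 111.4870
Fisher = √(L × P) = √(111.8211 × 111.4870) = 111.6539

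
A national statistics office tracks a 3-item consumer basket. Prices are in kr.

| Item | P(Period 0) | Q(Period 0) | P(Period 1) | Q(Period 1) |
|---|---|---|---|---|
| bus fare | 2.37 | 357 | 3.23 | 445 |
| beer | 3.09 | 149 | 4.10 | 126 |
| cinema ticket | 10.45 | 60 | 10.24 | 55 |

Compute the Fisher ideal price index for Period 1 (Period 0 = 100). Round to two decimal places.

123.85

Laspeyres component (base-period weights):
ΣP(Period 1)Q(Period 0) = 3.23×357 + 4.10×149 + 10.24×60 = 1153.11 + 610.9 + 614.4 = 2378.41
ΣP(Period 0)Q(Period 0) = 2.37×357 + 3.09×149 + 10.45×60 = 846.09 + 460.41 + 627 = 1933.5
L = 2378.41 / 1933.5 × 100 = 123.0106
Paasche component (current-period weights):
ΣP(Period 1)Q(Period 1) = 3.23×445 + 4.10×126 + 10.24×55 = 1437.35 + 516.6 + 563.2 = 2517.15
ΣP(Period 0)Q(Period 1) = 2.37×445 + 3.09×126 + 10.45×55 = 1054.65 + 389.34 + 574.75 = 2018.74
P = 2517.15 / 2018.74 × 100 = 124.6892
Fisher = √(L × P) = √(123.0106 × 124.6892) = 123.8470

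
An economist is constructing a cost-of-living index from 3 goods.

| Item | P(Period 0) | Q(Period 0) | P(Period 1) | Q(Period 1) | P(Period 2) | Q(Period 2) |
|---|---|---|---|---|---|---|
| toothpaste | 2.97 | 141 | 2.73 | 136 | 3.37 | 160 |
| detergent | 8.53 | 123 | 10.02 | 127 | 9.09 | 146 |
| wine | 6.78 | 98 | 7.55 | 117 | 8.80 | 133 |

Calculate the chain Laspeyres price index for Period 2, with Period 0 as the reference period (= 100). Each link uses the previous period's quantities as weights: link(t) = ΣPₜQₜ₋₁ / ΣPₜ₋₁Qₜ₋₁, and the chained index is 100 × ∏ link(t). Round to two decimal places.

Link Period 0→Period 1:
ΣP(Period 1)Q(Period 0) = 2.73×141 + 10.02×123 + 7.55×98 = 384.93 + 1232.46 + 739.9 = 2357.29
ΣP(Period 0)Q(Period 0) = 2.97×141 + 8.53×123 + 6.78×98 = 418.77 + 1049.19 + 664.44 = 2132.4
link = 2357.29/2132.4 = 1.105463
Link Period 1→Period 2:
ΣP(Period 2)Q(Period 1) = 3.37×136 + 9.09×127 + 8.80×117 = 458.32 + 1154.43 + 1029.6 = 2642.35
ΣP(Period 1)Q(Period 1) = 2.73×136 + 10.02×127 + 7.55×117 = 371.28 + 1272.54 + 883.35 = 2527.17
link = 2642.35/2527.17 = 1.045577
Chained index = 100 × 1.105463 × 1.045577 = 115.5847

115.58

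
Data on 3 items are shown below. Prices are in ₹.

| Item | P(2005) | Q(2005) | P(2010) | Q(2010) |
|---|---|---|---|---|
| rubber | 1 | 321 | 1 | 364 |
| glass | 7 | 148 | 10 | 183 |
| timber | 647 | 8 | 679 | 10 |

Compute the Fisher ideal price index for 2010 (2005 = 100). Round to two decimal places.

Laspeyres component (base-period weights):
ΣP(2010)Q(2005) = 1×321 + 10×148 + 679×8 = 321 + 1480 + 5432 = 7233
ΣP(2005)Q(2005) = 1×321 + 7×148 + 647×8 = 321 + 1036 + 5176 = 6533
L = 7233 / 6533 × 100 = 110.7148
Paasche component (current-period weights):
ΣP(2010)Q(2010) = 1×364 + 10×183 + 679×10 = 364 + 1830 + 6790 = 8984
ΣP(2005)Q(2010) = 1×364 + 7×183 + 647×10 = 364 + 1281 + 6470 = 8115
P = 8984 / 8115 × 100 = 110.7086
Fisher = √(L × P) = √(110.7148 × 110.7086) = 110.7117

110.71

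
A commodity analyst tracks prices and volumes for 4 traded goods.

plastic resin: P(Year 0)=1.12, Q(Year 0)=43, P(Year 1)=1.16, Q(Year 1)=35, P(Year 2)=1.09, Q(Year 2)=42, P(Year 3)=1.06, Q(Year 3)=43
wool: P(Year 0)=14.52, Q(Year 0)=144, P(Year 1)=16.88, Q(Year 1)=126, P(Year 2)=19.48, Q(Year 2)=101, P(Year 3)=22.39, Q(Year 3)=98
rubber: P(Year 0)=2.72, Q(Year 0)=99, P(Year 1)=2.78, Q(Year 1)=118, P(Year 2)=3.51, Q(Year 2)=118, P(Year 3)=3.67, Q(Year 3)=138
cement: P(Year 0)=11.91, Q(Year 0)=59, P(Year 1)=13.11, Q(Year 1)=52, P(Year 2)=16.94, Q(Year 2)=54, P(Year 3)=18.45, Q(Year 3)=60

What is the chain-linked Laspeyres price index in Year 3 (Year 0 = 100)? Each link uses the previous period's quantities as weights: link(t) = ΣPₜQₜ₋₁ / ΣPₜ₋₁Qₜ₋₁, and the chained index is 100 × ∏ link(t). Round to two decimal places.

Link Year 0→Year 1:
ΣP(Year 1)Q(Year 0) = 1.16×43 + 16.88×144 + 2.78×99 + 13.11×59 = 49.88 + 2430.72 + 275.22 + 773.49 = 3529.31
ΣP(Year 0)Q(Year 0) = 1.12×43 + 14.52×144 + 2.72×99 + 11.91×59 = 48.16 + 2090.88 + 269.28 + 702.69 = 3111.01
link = 3529.31/3111.01 = 1.134458
Link Year 1→Year 2:
ΣP(Year 2)Q(Year 1) = 1.09×35 + 19.48×126 + 3.51×118 + 16.94×52 = 38.15 + 2454.48 + 414.18 + 880.88 = 3787.69
ΣP(Year 1)Q(Year 1) = 1.16×35 + 16.88×126 + 2.78×118 + 13.11×52 = 40.6 + 2126.88 + 328.04 + 681.72 = 3177.24
link = 3787.69/3177.24 = 1.192132
Link Year 2→Year 3:
ΣP(Year 3)Q(Year 2) = 1.06×42 + 22.39×101 + 3.67×118 + 18.45×54 = 44.52 + 2261.39 + 433.06 + 996.3 = 3735.27
ΣP(Year 2)Q(Year 2) = 1.09×42 + 19.48×101 + 3.51×118 + 16.94×54 = 45.78 + 1967.48 + 414.18 + 914.76 = 3342.2
link = 3735.27/3342.2 = 1.117608
Chained index = 100 × 1.134458 × 1.192132 × 1.117608 = 151.1480

151.15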